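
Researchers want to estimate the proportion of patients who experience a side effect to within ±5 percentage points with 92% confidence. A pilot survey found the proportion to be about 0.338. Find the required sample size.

For a proportion with margin E = 0.05 at 92% confidence, z = 1.751.
n = p̂(1−p̂)(z/E)² = 0.338 × 0.662 × (1.751/0.05)² = 274.41
Round up: n = 275.

n = 275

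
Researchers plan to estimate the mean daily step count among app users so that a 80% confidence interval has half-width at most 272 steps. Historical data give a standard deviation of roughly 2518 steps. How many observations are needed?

141

For a mean, the margin of error is E = z·σ/√n, so n = (zσ/E)².
At 80% confidence, z = 1.282.
n = (1.282 × 2518 / 272)² = 140.85
Round up: n = 141.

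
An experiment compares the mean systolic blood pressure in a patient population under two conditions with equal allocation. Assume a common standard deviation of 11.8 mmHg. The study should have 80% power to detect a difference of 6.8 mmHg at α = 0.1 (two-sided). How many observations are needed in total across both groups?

For two equal groups, n per group = 2·((z_{α/2} + z_β)·σ/δ)².
z_{α/2} = 1.645; z_β = 0.842 (power 80%).
n = 2 × (2.487 × 11.8 / 6.8)² = 2 × 18.63 = 37.26
Round up: n = 38 per group.
Total across both groups: 2 × 38 = 76.

76 total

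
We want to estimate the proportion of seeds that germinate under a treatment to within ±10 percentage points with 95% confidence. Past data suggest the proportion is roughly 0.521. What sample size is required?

96

For a proportion with margin E = 0.1 at 95% confidence, z = 1.960.
n = p̂(1−p̂)(z/E)² = 0.521 × 0.479 × (1.960/0.1)² = 95.87
Round up: n = 96.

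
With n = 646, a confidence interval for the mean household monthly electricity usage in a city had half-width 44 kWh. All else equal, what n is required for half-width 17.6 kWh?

Margin of error scales as 1/√n, so n₂ = n₁·(E₁/E₂)².
n₂ = 646 × (44/17.6)² = 646 × 6.25 = 4037.50
Round up: n₂ = 4038.

4038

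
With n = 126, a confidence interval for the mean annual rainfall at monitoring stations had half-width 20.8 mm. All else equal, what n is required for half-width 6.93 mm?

1136

Margin of error scales as 1/√n, so n₂ = n₁·(E₁/E₂)².
n₂ = 126 × (20.8/6.93)² = 126 × 9.009 = 1135.13
Round up: n₂ = 1136.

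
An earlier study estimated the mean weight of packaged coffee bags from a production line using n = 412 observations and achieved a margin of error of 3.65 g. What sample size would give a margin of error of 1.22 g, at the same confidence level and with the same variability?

n = 3688

Margin of error scales as 1/√n, so n₂ = n₁·(E₁/E₂)².
n₂ = 412 × (3.65/1.22)² = 412 × 8.951 = 3687.81
Round up: n₂ = 3688.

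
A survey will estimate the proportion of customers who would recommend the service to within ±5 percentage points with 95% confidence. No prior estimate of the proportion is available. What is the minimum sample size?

385

For a proportion with margin E = 0.05 at 95% confidence, z = 1.960.
With no prior estimate, use p = 0.5, which maximizes p(1−p) at 0.25.
n = 0.25 × (z/E)² = 0.25 × (1.960/0.05)² = 384.16
Round up: n = 385.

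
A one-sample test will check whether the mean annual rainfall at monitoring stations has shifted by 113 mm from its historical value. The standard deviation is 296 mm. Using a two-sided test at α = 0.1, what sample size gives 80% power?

For a one-sample z-test, n = ((z_{α/2} + z_β)·σ/δ)².
z_{α/2} = 1.645 (two-sided α = 0.1); z_β = 0.842 (power 80% → β = 0.2).
n = (2.487 × 296 / 113)² = 42.44
Round up: n = 43.

43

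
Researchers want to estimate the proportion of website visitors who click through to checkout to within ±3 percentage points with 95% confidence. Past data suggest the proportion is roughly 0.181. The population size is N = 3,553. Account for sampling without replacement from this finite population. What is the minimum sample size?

538

For a proportion with margin E = 0.03 at 95% confidence, z = 1.960.
n = p̂(1−p̂)(z/E)² = 0.181 × 0.819 × (1.960/0.03)² = 632.75 — call this n₀.
Finite-population correction with N = 3,553: n = n₀ / (1 + (n₀−1)/N) = 632.75 / 1.178 = 537.14
Round up: n = 538.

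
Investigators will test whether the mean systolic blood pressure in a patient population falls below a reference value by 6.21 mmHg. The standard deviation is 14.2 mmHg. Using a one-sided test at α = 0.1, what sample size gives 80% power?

24

For a one-sample z-test, n = ((z_α + z_β)·σ/δ)².
z_α = 1.282 (one-sided α = 0.1); z_β = 0.842 (power 80% → β = 0.2).
n = (2.124 × 14.2 / 6.21)² = 23.59
Round up: n = 24.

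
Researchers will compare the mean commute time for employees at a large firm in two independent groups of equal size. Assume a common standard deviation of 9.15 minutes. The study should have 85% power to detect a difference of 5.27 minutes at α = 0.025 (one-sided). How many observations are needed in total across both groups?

For two equal groups, n per group = 2·((z_α + z_β)·σ/δ)².
z_α = 1.960; z_β = 1.036 (power 85%).
n = 2 × (2.996 × 9.15 / 5.27)² = 2 × 27.06 = 54.12
Round up: n = 55 per group.
Total across both groups: 2 × 55 = 110.

110 total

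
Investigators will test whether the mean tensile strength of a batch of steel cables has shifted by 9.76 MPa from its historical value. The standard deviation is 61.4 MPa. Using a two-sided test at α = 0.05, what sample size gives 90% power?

For a one-sample z-test, n = ((z_{α/2} + z_β)·σ/δ)².
z_{α/2} = 1.960 (two-sided α = 0.05); z_β = 1.282 (power 90% → β = 0.1).
n = (3.242 × 61.4 / 9.76)² = 415.97
Round up: n = 416.

416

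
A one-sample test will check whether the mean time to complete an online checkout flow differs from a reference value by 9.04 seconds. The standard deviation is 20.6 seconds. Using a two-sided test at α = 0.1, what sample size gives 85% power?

For a one-sample z-test, n = ((z_{α/2} + z_β)·σ/δ)².
z_{α/2} = 1.645 (two-sided α = 0.1); z_β = 1.036 (power 85% → β = 0.15).
n = (2.681 × 20.6 / 9.04)² = 37.32
Round up: n = 38.

38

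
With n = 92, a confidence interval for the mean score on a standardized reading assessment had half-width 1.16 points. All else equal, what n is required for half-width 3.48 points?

11

Margin of error scales as 1/√n, so n₂ = n₁·(E₁/E₂)².
n₂ = 92 × (1.16/3.48)² = 92 × 0.1111 = 10.22
Round up: n₂ = 11.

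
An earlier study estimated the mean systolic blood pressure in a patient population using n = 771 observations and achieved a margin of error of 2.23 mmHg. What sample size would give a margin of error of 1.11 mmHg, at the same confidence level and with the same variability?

3112

Margin of error scales as 1/√n, so n₂ = n₁·(E₁/E₂)².
n₂ = 771 × (2.23/1.11)² = 771 × 4.036 = 3111.76
Round up: n₂ = 3112.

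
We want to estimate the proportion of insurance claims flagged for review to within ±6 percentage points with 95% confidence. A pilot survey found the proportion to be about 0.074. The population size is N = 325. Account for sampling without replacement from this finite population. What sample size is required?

n = 60

For a proportion with margin E = 0.06 at 95% confidence, z = 1.960.
n = p̂(1−p̂)(z/E)² = 0.074 × 0.926 × (1.960/0.06)² = 73.12 — call this n₀.
Finite-population correction with N = 325: n = n₀ / (1 + (n₀−1)/N) = 73.12 / 1.222 = 59.84
Round up: n = 60.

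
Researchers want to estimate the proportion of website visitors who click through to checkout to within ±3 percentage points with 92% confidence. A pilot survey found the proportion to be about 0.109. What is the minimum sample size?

331

For a proportion with margin E = 0.03 at 92% confidence, z = 1.751.
n = p̂(1−p̂)(z/E)² = 0.109 × 0.891 × (1.751/0.03)² = 330.85
Round up: n = 331.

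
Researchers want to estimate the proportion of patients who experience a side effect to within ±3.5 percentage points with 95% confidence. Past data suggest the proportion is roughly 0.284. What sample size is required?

n = 638

For a proportion with margin E = 0.035 at 95% confidence, z = 1.960.
n = p̂(1−p̂)(z/E)² = 0.284 × 0.716 × (1.960/0.035)² = 637.69
Round up: n = 638.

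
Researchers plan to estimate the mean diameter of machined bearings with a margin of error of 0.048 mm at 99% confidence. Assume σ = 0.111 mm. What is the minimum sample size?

36

For a mean, the margin of error is E = z·σ/√n, so n = (zσ/E)².
At 99% confidence, z = 2.576.
n = (2.576 × 0.111 / 0.048)² = 35.49
Round up: n = 36.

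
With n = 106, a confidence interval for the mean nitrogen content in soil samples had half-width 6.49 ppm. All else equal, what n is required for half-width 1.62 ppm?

Margin of error scales as 1/√n, so n₂ = n₁·(E₁/E₂)².
n₂ = 106 × (6.49/1.62)² = 106 × 16.05 = 1701.30
Round up: n₂ = 1702.

1702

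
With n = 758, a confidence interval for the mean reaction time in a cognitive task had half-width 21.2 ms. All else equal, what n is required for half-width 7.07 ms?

Margin of error scales as 1/√n, so n₂ = n₁·(E₁/E₂)².
n₂ = 758 × (21.2/7.07)² = 758 × 8.992 = 6815.94
Round up: n₂ = 6816.

6816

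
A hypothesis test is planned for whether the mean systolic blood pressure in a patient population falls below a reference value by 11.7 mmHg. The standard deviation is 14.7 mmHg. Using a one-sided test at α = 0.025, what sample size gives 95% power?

For a one-sample z-test, n = ((z_α + z_β)·σ/δ)².
z_α = 1.960 (one-sided α = 0.025); z_β = 1.645 (power 95% → β = 0.05).
n = (3.605 × 14.7 / 11.7)² = 20.52
Round up: n = 21.

21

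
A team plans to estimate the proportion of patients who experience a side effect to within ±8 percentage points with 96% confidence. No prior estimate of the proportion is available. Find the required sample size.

For a proportion with margin E = 0.08 at 96% confidence, z = 2.054.
With no prior estimate, use p = 0.5, which maximizes p(1−p) at 0.25.
n = 0.25 × (z/E)² = 0.25 × (2.054/0.08)² = 164.80
Round up: n = 165.

165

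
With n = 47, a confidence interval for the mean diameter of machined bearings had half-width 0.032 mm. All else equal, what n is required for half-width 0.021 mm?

n = 110

Margin of error scales as 1/√n, so n₂ = n₁·(E₁/E₂)².
n₂ = 47 × (0.032/0.021)² = 47 × 2.322 = 109.13
Round up: n₂ = 110.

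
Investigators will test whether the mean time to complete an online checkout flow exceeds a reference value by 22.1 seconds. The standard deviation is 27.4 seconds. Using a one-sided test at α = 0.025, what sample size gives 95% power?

n = 20

For a one-sample z-test, n = ((z_α + z_β)·σ/δ)².
z_α = 1.960 (one-sided α = 0.025); z_β = 1.645 (power 95% → β = 0.05).
n = (3.605 × 27.4 / 22.1)² = 19.98
Round up: n = 20.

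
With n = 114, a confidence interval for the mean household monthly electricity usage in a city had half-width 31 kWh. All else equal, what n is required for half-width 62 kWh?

Margin of error scales as 1/√n, so n₂ = n₁·(E₁/E₂)².
n₂ = 114 × (31/62)² = 114 × 0.25 = 28.50
Round up: n₂ = 29.

29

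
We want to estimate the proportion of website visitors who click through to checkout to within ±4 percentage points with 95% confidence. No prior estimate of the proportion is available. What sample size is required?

For a proportion with margin E = 0.04 at 95% confidence, z = 1.960.
With no prior estimate, use p = 0.5, which maximizes p(1−p) at 0.25.
n = 0.25 × (z/E)² = 0.25 × (1.960/0.04)² = 600.25
Round up: n = 601.

601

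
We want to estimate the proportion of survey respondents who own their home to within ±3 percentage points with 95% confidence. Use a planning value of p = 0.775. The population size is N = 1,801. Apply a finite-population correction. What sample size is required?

For a proportion with margin E = 0.03 at 95% confidence, z = 1.960.
n = p̂(1−p̂)(z/E)² = 0.775 × 0.225 × (1.960/0.03)² = 744.31 — call this n₀.
Finite-population correction with N = 1,801: n = n₀ / (1 + (n₀−1)/N) = 744.31 / 1.413 = 526.76
Round up: n = 527.

n = 527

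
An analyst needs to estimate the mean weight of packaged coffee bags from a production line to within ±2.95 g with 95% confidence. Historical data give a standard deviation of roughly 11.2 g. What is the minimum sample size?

For a mean, the margin of error is E = z·σ/√n, so n = (zσ/E)².
At 95% confidence, z = 1.960.
n = (1.960 × 11.2 / 2.95)² = 55.37
Round up: n = 56.

56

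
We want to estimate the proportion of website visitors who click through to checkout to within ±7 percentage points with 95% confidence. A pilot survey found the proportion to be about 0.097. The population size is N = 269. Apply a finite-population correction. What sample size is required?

For a proportion with margin E = 0.07 at 95% confidence, z = 1.960.
n = p̂(1−p̂)(z/E)² = 0.097 × 0.903 × (1.960/0.07)² = 68.67 — call this n₀.
Finite-population correction with N = 269: n = n₀ / (1 + (n₀−1)/N) = 68.67 / 1.252 = 54.85
Round up: n = 55.

55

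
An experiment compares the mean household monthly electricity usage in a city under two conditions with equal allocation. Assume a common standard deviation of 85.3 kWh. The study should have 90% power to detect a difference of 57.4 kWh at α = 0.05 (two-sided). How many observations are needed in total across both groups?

For two equal groups, n per group = 2·((z_{α/2} + z_β)·σ/δ)².
z_{α/2} = 1.960; z_β = 1.282 (power 90%).
n = 2 × (3.242 × 85.3 / 57.4)² = 2 × 23.21 = 46.42
Round up: n = 47 per group.
Total across both groups: 2 × 47 = 94.

94 total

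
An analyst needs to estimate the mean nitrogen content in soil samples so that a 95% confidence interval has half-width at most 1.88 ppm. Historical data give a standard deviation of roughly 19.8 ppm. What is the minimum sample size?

For a mean, the margin of error is E = z·σ/√n, so n = (zσ/E)².
At 95% confidence, z = 1.960.
n = (1.960 × 19.8 / 1.88)² = 426.12
Round up: n = 427.

n = 427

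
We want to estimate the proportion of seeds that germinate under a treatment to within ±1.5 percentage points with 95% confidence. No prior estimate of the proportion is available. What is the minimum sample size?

4269

For a proportion with margin E = 0.015 at 95% confidence, z = 1.960.
With no prior estimate, use p = 0.5, which maximizes p(1−p) at 0.25.
n = 0.25 × (z/E)² = 0.25 × (1.960/0.015)² = 4268.44
Round up: n = 4269.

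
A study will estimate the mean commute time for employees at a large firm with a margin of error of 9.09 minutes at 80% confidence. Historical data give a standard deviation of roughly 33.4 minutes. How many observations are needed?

For a mean, the margin of error is E = z·σ/√n, so n = (zσ/E)².
At 80% confidence, z = 1.282.
n = (1.282 × 33.4 / 9.09)² = 22.19
Round up: n = 23.

23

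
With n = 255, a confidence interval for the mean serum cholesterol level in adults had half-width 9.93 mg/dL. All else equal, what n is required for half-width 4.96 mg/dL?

Margin of error scales as 1/√n, so n₂ = n₁·(E₁/E₂)².
n₂ = 255 × (9.93/4.96)² = 255 × 4.008 = 1022.04
Round up: n₂ = 1023.

n = 1023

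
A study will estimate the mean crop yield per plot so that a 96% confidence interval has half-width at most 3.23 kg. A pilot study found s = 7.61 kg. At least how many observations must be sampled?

For a mean, the margin of error is E = z·σ/√n, so n = (zσ/E)².
At 96% confidence, z = 2.054.
n = (2.054 × 7.61 / 3.23)² = 23.42
Round up: n = 24.

24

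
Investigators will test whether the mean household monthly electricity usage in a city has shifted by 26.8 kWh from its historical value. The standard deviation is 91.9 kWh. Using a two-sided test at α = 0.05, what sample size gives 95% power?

n = 153

For a one-sample z-test, n = ((z_{α/2} + z_β)·σ/δ)².
z_{α/2} = 1.960 (two-sided α = 0.05); z_β = 1.645 (power 95% → β = 0.05).
n = (3.605 × 91.9 / 26.8)² = 152.82
Round up: n = 153.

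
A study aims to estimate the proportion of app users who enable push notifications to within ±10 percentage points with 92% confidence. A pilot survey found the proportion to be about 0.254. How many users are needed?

n = 59

For a proportion with margin E = 0.1 at 92% confidence, z = 1.751.
n = p̂(1−p̂)(z/E)² = 0.254 × 0.746 × (1.751/0.1)² = 58.10
Round up: n = 59.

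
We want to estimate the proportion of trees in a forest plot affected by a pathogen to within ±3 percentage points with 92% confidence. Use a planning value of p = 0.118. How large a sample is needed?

For a proportion with margin E = 0.03 at 92% confidence, z = 1.751.
n = p̂(1−p̂)(z/E)² = 0.118 × 0.882 × (1.751/0.03)² = 354.55
Round up: n = 355.

n = 355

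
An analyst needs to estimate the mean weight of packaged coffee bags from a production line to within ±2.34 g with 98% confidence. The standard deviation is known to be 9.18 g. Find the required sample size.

84

For a mean, the margin of error is E = z·σ/√n, so n = (zσ/E)².
At 98% confidence, z = 2.326.
n = (2.326 × 9.18 / 2.34)² = 83.27
Round up: n = 84.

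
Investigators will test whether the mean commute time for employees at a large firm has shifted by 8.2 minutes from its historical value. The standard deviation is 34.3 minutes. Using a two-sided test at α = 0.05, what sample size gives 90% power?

For a one-sample z-test, n = ((z_{α/2} + z_β)·σ/δ)².
z_{α/2} = 1.960 (two-sided α = 0.05); z_β = 1.282 (power 90% → β = 0.1).
n = (3.242 × 34.3 / 8.2)² = 183.90
Round up: n = 184.

n = 184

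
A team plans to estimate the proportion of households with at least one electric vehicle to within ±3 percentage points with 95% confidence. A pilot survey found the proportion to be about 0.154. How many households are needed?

For a proportion with margin E = 0.03 at 95% confidence, z = 1.960.
n = p̂(1−p̂)(z/E)² = 0.154 × 0.846 × (1.960/0.03)² = 556.11
Round up: n = 557.

557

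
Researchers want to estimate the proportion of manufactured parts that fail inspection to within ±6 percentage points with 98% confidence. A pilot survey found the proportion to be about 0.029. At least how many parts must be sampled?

For a proportion with margin E = 0.06 at 98% confidence, z = 2.326.
n = p̂(1−p̂)(z/E)² = 0.029 × 0.971 × (2.326/0.06)² = 42.32
Round up: n = 43.

n = 43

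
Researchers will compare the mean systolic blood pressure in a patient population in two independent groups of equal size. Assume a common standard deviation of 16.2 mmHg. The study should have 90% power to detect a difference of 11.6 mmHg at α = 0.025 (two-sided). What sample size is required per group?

49 per group

For two equal groups, n per group = 2·((z_{α/2} + z_β)·σ/δ)².
z_{α/2} = 2.241; z_β = 1.282 (power 90%).
n = 2 × (3.523 × 16.2 / 11.6)² = 2 × 24.21 = 48.42
Round up: n = 49 per group.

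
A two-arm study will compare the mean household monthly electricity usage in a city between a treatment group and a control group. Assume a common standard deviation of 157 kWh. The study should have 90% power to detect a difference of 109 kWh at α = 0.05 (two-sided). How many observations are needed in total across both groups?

For two equal groups, n per group = 2·((z_{α/2} + z_β)·σ/δ)².
z_{α/2} = 1.960; z_β = 1.282 (power 90%).
n = 2 × (3.242 × 157 / 109)² = 2 × 21.81 = 43.62
Round up: n = 44 per group.
Total across both groups: 2 × 44 = 88.

88 total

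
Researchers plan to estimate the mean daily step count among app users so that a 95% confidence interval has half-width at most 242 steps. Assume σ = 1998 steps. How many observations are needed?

For a mean, the margin of error is E = z·σ/√n, so n = (zσ/E)².
At 95% confidence, z = 1.960.
n = (1.960 × 1998 / 242)² = 261.86
Round up: n = 262.

n = 262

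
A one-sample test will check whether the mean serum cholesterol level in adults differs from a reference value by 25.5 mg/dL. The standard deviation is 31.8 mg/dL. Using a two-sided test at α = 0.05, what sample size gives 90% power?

17

For a one-sample z-test, n = ((z_{α/2} + z_β)·σ/δ)².
z_{α/2} = 1.960 (two-sided α = 0.05); z_β = 1.282 (power 90% → β = 0.1).
n = (3.242 × 31.8 / 25.5)² = 16.35
Round up: n = 17.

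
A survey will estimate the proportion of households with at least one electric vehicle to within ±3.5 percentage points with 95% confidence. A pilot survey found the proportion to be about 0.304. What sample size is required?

n = 664

For a proportion with margin E = 0.035 at 95% confidence, z = 1.960.
n = p̂(1−p̂)(z/E)² = 0.304 × 0.696 × (1.960/0.035)² = 663.53
Round up: n = 664.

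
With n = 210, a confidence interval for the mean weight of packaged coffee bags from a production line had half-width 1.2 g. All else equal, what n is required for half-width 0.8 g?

Margin of error scales as 1/√n, so n₂ = n₁·(E₁/E₂)².
n₂ = 210 × (1.2/0.8)² = 210 × 2.25 = 472.50
Round up: n₂ = 473.

n = 473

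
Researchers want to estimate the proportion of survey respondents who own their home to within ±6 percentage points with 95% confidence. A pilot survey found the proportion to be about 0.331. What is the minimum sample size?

For a proportion with margin E = 0.06 at 95% confidence, z = 1.960.
n = p̂(1−p̂)(z/E)² = 0.331 × 0.669 × (1.960/0.06)² = 236.30
Round up: n = 237.

n = 237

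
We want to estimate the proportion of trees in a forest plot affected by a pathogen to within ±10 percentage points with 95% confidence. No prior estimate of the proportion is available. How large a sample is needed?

For a proportion with margin E = 0.1 at 95% confidence, z = 1.960.
With no prior estimate, use p = 0.5, which maximizes p(1−p) at 0.25.
n = 0.25 × (z/E)² = 0.25 × (1.960/0.1)² = 96.04
Round up: n = 97.

97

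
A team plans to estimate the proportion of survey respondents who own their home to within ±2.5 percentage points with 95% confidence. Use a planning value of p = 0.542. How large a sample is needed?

n = 1526

For a proportion with margin E = 0.025 at 95% confidence, z = 1.960.
n = p̂(1−p̂)(z/E)² = 0.542 × 0.458 × (1.960/0.025)² = 1525.80
Round up: n = 1526.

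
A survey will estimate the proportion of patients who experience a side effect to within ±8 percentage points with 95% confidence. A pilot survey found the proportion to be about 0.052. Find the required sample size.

For a proportion with margin E = 0.08 at 95% confidence, z = 1.960.
n = p̂(1−p̂)(z/E)² = 0.052 × 0.948 × (1.960/0.08)² = 29.59
Round up: n = 30.

30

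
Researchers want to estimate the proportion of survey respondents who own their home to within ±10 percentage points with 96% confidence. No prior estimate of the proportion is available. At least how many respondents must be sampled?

106

For a proportion with margin E = 0.1 at 96% confidence, z = 2.054.
With no prior estimate, use p = 0.5, which maximizes p(1−p) at 0.25.
n = 0.25 × (z/E)² = 0.25 × (2.054/0.1)² = 105.47
Round up: n = 106.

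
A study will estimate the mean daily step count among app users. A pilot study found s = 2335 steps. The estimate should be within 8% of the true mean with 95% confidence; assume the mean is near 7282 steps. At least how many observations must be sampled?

For a mean, the margin of error is E = z·σ/√n, so n = (zσ/E)².
At 95% confidence, z = 1.960.
E = 8% of 7282 = 582.6 steps.
n = (1.960 × 2335 / 582.6)² = 61.72
Round up: n = 62.

n = 62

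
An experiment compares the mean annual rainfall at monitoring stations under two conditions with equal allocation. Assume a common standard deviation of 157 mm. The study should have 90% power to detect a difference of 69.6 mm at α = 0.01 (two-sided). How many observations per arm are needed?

152 per group

For two equal groups, n per group = 2·((z_{α/2} + z_β)·σ/δ)².
z_{α/2} = 2.576; z_β = 1.282 (power 90%).
n = 2 × (3.858 × 157 / 69.6)² = 2 × 75.74 = 151.48
Round up: n = 152 per group.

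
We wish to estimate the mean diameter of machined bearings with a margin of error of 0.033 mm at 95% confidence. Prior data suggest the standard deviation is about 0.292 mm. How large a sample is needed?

301

For a mean, the margin of error is E = z·σ/√n, so n = (zσ/E)².
At 95% confidence, z = 1.960.
n = (1.960 × 0.292 / 0.033)² = 300.78
Round up: n = 301.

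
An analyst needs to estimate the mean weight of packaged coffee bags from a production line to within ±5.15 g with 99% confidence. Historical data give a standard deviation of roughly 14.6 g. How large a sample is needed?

n = 54

For a mean, the margin of error is E = z·σ/√n, so n = (zσ/E)².
At 99% confidence, z = 2.576.
n = (2.576 × 14.6 / 5.15)² = 53.33
Round up: n = 54.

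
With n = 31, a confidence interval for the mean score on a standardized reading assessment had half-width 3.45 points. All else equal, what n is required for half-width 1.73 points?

124

Margin of error scales as 1/√n, so n₂ = n₁·(E₁/E₂)².
n₂ = 31 × (3.45/1.73)² = 31 × 3.977 = 123.29
Round up: n₂ = 124.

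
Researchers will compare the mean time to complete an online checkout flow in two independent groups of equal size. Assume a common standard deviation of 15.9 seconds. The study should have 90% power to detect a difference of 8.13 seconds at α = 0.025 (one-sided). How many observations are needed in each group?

For two equal groups, n per group = 2·((z_α + z_β)·σ/δ)².
z_α = 1.960; z_β = 1.282 (power 90%).
n = 2 × (3.242 × 15.9 / 8.13)² = 2 × 40.20 = 80.40
Round up: n = 81 per group.

81 per group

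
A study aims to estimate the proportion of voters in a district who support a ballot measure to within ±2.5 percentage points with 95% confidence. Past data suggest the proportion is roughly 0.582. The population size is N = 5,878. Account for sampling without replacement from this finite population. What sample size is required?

n = 1193

For a proportion with margin E = 0.025 at 95% confidence, z = 1.960.
n = p̂(1−p̂)(z/E)² = 0.582 × 0.418 × (1.960/0.025)² = 1495.31 — call this n₀.
Finite-population correction with N = 5,878: n = n₀ / (1 + (n₀−1)/N) = 1495.31 / 1.254 = 1192.43
Round up: n = 1193.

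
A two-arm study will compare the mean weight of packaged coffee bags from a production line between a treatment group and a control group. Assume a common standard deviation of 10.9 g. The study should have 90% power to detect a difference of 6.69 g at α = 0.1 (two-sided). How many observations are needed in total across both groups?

92 total

For two equal groups, n per group = 2·((z_{α/2} + z_β)·σ/δ)².
z_{α/2} = 1.645; z_β = 1.282 (power 90%).
n = 2 × (2.927 × 10.9 / 6.69)² = 2 × 22.74 = 45.48
Round up: n = 46 per group.
Total across both groups: 2 × 46 = 92.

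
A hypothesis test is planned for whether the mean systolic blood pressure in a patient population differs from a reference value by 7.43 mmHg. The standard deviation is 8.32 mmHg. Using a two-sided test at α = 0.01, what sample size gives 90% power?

n = 19

For a one-sample z-test, n = ((z_{α/2} + z_β)·σ/δ)².
z_{α/2} = 2.576 (two-sided α = 0.01); z_β = 1.282 (power 90% → β = 0.1).
n = (3.858 × 8.32 / 7.43)² = 18.66
Round up: n = 19.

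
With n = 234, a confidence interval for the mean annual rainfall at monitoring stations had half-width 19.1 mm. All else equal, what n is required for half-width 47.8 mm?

Margin of error scales as 1/√n, so n₂ = n₁·(E₁/E₂)².
n₂ = 234 × (19.1/47.8)² = 234 × 0.1597 = 37.37
Round up: n₂ = 38.

38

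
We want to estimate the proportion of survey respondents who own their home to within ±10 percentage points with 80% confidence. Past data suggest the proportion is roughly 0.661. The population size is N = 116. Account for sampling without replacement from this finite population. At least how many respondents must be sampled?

n = 29

For a proportion with margin E = 0.1 at 80% confidence, z = 1.282.
n = p̂(1−p̂)(z/E)² = 0.661 × 0.339 × (1.282/0.1)² = 36.83 — call this n₀.
Finite-population correction with N = 116: n = n₀ / (1 + (n₀−1)/N) = 36.83 / 1.309 = 28.14
Round up: n = 29.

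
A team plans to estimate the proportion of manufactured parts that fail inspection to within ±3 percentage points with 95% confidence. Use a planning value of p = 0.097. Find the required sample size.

n = 374

For a proportion with margin E = 0.03 at 95% confidence, z = 1.960.
n = p̂(1−p̂)(z/E)² = 0.097 × 0.903 × (1.960/0.03)² = 373.88
Round up: n = 374.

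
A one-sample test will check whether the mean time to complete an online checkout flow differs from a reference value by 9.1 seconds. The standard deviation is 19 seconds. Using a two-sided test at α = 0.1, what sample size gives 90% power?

38

For a one-sample z-test, n = ((z_{α/2} + z_β)·σ/δ)².
z_{α/2} = 1.645 (two-sided α = 0.1); z_β = 1.282 (power 90% → β = 0.1).
n = (2.927 × 19 / 9.1)² = 37.35
Round up: n = 38.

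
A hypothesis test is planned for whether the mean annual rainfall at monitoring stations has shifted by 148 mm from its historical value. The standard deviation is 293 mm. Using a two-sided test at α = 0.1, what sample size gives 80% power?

For a one-sample z-test, n = ((z_{α/2} + z_β)·σ/δ)².
z_{α/2} = 1.645 (two-sided α = 0.1); z_β = 0.842 (power 80% → β = 0.2).
n = (2.487 × 293 / 148)² = 24.24
Round up: n = 25.

n = 25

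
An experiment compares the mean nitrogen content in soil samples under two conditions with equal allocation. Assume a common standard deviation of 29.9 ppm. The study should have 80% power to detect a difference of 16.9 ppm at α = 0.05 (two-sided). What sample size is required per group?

For two equal groups, n per group = 2·((z_{α/2} + z_β)·σ/δ)².
z_{α/2} = 1.960; z_β = 0.842 (power 80%).
n = 2 × (2.802 × 29.9 / 16.9)² = 2 × 24.58 = 49.16
Round up: n = 50 per group.

50 per group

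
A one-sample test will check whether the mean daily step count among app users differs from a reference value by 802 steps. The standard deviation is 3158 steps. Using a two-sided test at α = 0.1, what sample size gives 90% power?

133

For a one-sample z-test, n = ((z_{α/2} + z_β)·σ/δ)².
z_{α/2} = 1.645 (two-sided α = 0.1); z_β = 1.282 (power 90% → β = 0.1).
n = (2.927 × 3158 / 802)² = 132.84
Round up: n = 133.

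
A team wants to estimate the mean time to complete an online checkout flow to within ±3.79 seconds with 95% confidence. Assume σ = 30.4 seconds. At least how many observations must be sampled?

For a mean, the margin of error is E = z·σ/√n, so n = (zσ/E)².
At 95% confidence, z = 1.960.
n = (1.960 × 30.4 / 3.79)² = 247.16
Round up: n = 248.

248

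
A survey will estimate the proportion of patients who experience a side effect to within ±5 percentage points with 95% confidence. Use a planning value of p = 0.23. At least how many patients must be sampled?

273

For a proportion with margin E = 0.05 at 95% confidence, z = 1.960.
n = p̂(1−p̂)(z/E)² = 0.23 × 0.77 × (1.960/0.05)² = 272.14
Round up: n = 273.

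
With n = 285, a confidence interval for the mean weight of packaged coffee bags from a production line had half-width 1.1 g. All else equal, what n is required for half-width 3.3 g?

32

Margin of error scales as 1/√n, so n₂ = n₁·(E₁/E₂)².
n₂ = 285 × (1.1/3.3)² = 285 × 0.1111 = 31.66
Round up: n₂ = 32.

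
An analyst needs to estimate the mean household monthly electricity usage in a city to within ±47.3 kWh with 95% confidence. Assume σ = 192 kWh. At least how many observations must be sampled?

64

For a mean, the margin of error is E = z·σ/√n, so n = (zσ/E)².
At 95% confidence, z = 1.960.
n = (1.960 × 192 / 47.3)² = 63.30
Round up: n = 64.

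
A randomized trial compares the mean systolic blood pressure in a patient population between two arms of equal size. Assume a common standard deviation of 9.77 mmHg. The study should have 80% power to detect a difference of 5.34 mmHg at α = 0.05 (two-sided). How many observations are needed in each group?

For two equal groups, n per group = 2·((z_{α/2} + z_β)·σ/δ)².
z_{α/2} = 1.960; z_β = 0.842 (power 80%).
n = 2 × (2.802 × 9.77 / 5.34)² = 2 × 26.28 = 52.56
Round up: n = 53 per group.

53 per group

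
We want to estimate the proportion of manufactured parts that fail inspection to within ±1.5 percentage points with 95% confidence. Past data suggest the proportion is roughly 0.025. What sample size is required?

417

For a proportion with margin E = 0.015 at 95% confidence, z = 1.960.
n = p̂(1−p̂)(z/E)² = 0.025 × 0.975 × (1.960/0.015)² = 416.17
Round up: n = 417.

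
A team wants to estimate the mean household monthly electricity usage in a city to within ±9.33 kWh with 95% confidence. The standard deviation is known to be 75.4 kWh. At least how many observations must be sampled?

251

For a mean, the margin of error is E = z·σ/√n, so n = (zσ/E)².
At 95% confidence, z = 1.960.
n = (1.960 × 75.4 / 9.33)² = 250.89
Round up: n = 251.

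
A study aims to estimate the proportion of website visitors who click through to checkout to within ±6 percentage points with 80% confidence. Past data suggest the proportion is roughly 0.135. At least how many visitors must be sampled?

For a proportion with margin E = 0.06 at 80% confidence, z = 1.282.
n = p̂(1−p̂)(z/E)² = 0.135 × 0.865 × (1.282/0.06)² = 53.31
Round up: n = 54.

54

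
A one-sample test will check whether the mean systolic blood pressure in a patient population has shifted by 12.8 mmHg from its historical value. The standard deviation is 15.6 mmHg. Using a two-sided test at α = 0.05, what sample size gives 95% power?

n = 20

For a one-sample z-test, n = ((z_{α/2} + z_β)·σ/δ)².
z_{α/2} = 1.960 (two-sided α = 0.05); z_β = 1.645 (power 95% → β = 0.05).
n = (3.605 × 15.6 / 12.8)² = 19.30
Round up: n = 20.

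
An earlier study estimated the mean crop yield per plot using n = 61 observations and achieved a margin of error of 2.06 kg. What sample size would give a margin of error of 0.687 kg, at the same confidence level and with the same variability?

Margin of error scales as 1/√n, so n₂ = n₁·(E₁/E₂)².
n₂ = 61 × (2.06/0.687)² = 61 × 8.991 = 548.45
Round up: n₂ = 549.

n = 549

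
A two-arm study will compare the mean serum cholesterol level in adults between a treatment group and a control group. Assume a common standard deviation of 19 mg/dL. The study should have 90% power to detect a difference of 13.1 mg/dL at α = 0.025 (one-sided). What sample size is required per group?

45 per group

For two equal groups, n per group = 2·((z_α + z_β)·σ/δ)².
z_α = 1.960; z_β = 1.282 (power 90%).
n = 2 × (3.242 × 19 / 13.1)² = 2 × 22.11 = 44.22
Round up: n = 45 per group.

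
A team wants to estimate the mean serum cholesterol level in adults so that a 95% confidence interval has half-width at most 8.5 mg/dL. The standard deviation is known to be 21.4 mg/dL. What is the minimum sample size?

25

For a mean, the margin of error is E = z·σ/√n, so n = (zσ/E)².
At 95% confidence, z = 1.960.
n = (1.960 × 21.4 / 8.5)² = 24.35
Round up: n = 25.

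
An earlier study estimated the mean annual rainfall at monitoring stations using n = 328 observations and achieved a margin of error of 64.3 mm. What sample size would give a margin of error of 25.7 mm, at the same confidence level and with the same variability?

n = 2054

Margin of error scales as 1/√n, so n₂ = n₁·(E₁/E₂)².
n₂ = 328 × (64.3/25.7)² = 328 × 6.26 = 2053.28
Round up: n₂ = 2054.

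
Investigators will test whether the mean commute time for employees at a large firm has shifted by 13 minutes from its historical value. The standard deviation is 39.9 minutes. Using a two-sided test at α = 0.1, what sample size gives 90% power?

For a one-sample z-test, n = ((z_{α/2} + z_β)·σ/δ)².
z_{α/2} = 1.645 (two-sided α = 0.1); z_β = 1.282 (power 90% → β = 0.1).
n = (2.927 × 39.9 / 13)² = 80.71
Round up: n = 81.

81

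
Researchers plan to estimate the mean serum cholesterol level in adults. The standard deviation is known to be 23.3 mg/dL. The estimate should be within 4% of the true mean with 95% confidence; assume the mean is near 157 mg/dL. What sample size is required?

For a mean, the margin of error is E = z·σ/√n, so n = (zσ/E)².
At 95% confidence, z = 1.960.
E = 4% of 157 = 6.28 mg/dL.
n = (1.960 × 23.3 / 6.28)² = 52.88
Round up: n = 53.

53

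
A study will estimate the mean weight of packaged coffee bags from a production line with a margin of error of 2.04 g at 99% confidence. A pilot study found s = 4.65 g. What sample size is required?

n = 35

For a mean, the margin of error is E = z·σ/√n, so n = (zσ/E)².
At 99% confidence, z = 2.576.
n = (2.576 × 4.65 / 2.04)² = 34.48
Round up: n = 35.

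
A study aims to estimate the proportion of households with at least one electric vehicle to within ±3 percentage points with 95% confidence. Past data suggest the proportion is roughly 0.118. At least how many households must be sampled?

For a proportion with margin E = 0.03 at 95% confidence, z = 1.960.
n = p̂(1−p̂)(z/E)² = 0.118 × 0.882 × (1.960/0.03)² = 444.24
Round up: n = 445.

445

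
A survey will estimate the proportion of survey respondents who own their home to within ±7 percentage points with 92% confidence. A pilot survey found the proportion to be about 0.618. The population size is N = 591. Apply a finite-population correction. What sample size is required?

For a proportion with margin E = 0.07 at 92% confidence, z = 1.751.
n = p̂(1−p̂)(z/E)² = 0.618 × 0.382 × (1.751/0.07)² = 147.72 — call this n₀.
Finite-population correction with N = 591: n = n₀ / (1 + (n₀−1)/N) = 147.72 / 1.248 = 118.37
Round up: n = 119.

119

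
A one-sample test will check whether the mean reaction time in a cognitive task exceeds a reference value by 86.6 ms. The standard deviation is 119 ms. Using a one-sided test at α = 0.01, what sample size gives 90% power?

For a one-sample z-test, n = ((z_α + z_β)·σ/δ)².
z_α = 2.326 (one-sided α = 0.01); z_β = 1.282 (power 90% → β = 0.1).
n = (3.608 × 119 / 86.6)² = 24.58
Round up: n = 25.

n = 25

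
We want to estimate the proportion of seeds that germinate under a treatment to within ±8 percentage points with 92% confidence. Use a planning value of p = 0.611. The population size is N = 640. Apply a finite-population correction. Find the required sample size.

For a proportion with margin E = 0.08 at 92% confidence, z = 1.751.
n = p̂(1−p̂)(z/E)² = 0.611 × 0.389 × (1.751/0.08)² = 113.86 — call this n₀.
Finite-population correction with N = 640: n = n₀ / (1 + (n₀−1)/N) = 113.86 / 1.176 = 96.82
Round up: n = 97.

97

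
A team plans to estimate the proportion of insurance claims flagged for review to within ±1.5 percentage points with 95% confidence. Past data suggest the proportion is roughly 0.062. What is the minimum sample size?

993

For a proportion with margin E = 0.015 at 95% confidence, z = 1.960.
n = p̂(1−p̂)(z/E)² = 0.062 × 0.938 × (1.960/0.015)² = 992.94
Round up: n = 993.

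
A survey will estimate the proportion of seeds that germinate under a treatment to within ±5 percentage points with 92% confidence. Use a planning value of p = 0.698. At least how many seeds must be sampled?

For a proportion with margin E = 0.05 at 92% confidence, z = 1.751.
n = p̂(1−p̂)(z/E)² = 0.698 × 0.302 × (1.751/0.05)² = 258.52
Round up: n = 259.

n = 259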